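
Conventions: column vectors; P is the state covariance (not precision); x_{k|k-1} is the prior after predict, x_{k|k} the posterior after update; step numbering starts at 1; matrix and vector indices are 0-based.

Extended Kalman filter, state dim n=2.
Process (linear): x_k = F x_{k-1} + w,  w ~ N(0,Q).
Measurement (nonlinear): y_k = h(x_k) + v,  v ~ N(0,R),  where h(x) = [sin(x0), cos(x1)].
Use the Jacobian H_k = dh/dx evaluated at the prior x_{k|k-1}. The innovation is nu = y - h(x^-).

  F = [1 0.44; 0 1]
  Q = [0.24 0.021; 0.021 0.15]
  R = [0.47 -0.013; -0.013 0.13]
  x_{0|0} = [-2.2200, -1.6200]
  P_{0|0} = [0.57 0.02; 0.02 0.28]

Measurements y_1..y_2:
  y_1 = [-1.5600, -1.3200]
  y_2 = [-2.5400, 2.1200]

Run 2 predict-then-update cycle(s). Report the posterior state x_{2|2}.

step 1: x^-=[-2.9328, -1.6200]  P^-=[0.8818 0.1642; 0.1642 0.4300]  H_jac=[-0.9783 0.0000; 0.0000 0.9988]  S=[1.3139 -0.1734; -0.1734 0.5590]  K=[-0.6442 0.0935; -0.0217 0.7616]  nu=[-1.3527, -1.2708]  x^+=[-2.1802, -2.5585]  P^+=[0.3107 0.0206; 0.0206 0.0994]
step 2: x^-=[-3.3059, -2.5585]  P^-=[0.5881 0.0853; 0.0853 0.2494]  H_jac=[-0.9865 0.0000; 0.0000 0.5506]  S=[1.0423 -0.0593; -0.0593 0.2056]  K=[-0.5527 0.0689; -0.0434 0.6554]  nu=[-2.7036, 2.9548]  x^+=[-1.6081, -0.5046]  P^+=[0.2642 0.0293; 0.0293 0.1558]

x_post = [-1.6081, -0.5046]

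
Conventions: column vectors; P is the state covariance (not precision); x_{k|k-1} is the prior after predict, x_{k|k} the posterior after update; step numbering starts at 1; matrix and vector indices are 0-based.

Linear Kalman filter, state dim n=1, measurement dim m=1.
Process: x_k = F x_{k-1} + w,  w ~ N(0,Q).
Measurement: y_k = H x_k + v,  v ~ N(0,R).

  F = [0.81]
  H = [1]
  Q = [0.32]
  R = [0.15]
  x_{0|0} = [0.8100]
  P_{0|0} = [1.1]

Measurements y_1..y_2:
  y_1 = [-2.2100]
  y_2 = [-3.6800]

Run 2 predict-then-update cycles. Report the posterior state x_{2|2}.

x_post = [-3.0913]

step 1: x^-=[0.6561]  P^-=[1.0417]  S=[1.1917]  K=[0.8741]  nu=[-2.8661]  x^+=[-1.8492]  P^+=[0.1311]
step 2: x^-=[-1.4979]  P^-=[0.4060]  S=[0.5560]  K=[0.7302]  nu=[-2.1821]  x^+=[-3.0913]  P^+=[0.1095]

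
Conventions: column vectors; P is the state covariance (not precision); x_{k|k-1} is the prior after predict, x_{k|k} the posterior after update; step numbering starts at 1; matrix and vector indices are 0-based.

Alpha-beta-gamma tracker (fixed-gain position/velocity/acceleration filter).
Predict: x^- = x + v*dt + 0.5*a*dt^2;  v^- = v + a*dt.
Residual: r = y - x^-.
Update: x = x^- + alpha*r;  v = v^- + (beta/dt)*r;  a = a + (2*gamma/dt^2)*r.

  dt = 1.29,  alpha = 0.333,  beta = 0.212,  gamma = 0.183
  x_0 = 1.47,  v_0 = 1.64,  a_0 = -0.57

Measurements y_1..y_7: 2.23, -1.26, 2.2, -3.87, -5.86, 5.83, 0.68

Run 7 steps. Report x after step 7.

x_post = -3.5199

step 1: x_pred=3.1113  r=-0.8813  x^+=2.8178  v^+=0.7599  a^+=-0.7638
step 2: x_pred=3.1625  r=-4.4225  x^+=1.6898  v^+=-0.9523  a^+=-1.7365
step 3: x_pred=-0.9835  r=3.1835  x^+=0.0766  v^+=-2.6692  a^+=-1.0363
step 4: x_pred=-4.2290  r=0.3590  x^+=-4.1094  v^+=-3.9471  a^+=-0.9574
step 5: x_pred=-9.9978  r=4.1378  x^+=-8.6199  v^+=-4.5021  a^+=-0.0473
step 6: x_pred=-14.4670  r=20.2970  x^+=-7.7081  v^+=-1.2275  a^+=4.4168
step 7: x_pred=-5.6167  r=6.2967  x^+=-3.5199  v^+=5.5049  a^+=5.8017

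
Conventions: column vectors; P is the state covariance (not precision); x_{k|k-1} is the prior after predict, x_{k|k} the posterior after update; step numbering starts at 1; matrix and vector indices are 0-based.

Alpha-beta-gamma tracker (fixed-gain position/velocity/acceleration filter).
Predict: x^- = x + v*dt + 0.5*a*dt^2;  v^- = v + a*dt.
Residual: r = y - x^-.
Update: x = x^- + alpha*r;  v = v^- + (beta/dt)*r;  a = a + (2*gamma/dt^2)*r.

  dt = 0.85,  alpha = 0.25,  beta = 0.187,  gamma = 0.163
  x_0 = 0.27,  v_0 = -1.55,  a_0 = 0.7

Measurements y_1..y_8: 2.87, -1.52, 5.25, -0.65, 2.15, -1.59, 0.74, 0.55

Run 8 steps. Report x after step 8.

x_post = -6.3438

step 1: x_pred=-0.7946  r=3.6646  x^+=0.1215  v^+=-0.1488  a^+=2.3535
step 2: x_pred=0.8453  r=-2.3653  x^+=0.2540  v^+=1.3313  a^+=1.2863
step 3: x_pred=1.8503  r=3.3997  x^+=2.7002  v^+=3.1726  a^+=2.8203
step 4: x_pred=6.4158  r=-7.0658  x^+=4.6493  v^+=4.0154  a^+=-0.3679
step 5: x_pred=7.9295  r=-5.7795  x^+=6.4846  v^+=2.4312  a^+=-2.9757
step 6: x_pred=7.4762  r=-9.0662  x^+=5.2097  v^+=-2.0927  a^+=-7.0664
step 7: x_pred=0.8781  r=-0.1381  x^+=0.8436  v^+=-8.1295  a^+=-7.1288
step 8: x_pred=-8.6417  r=9.1917  x^+=-6.3438  v^+=-12.1668  a^+=-2.9813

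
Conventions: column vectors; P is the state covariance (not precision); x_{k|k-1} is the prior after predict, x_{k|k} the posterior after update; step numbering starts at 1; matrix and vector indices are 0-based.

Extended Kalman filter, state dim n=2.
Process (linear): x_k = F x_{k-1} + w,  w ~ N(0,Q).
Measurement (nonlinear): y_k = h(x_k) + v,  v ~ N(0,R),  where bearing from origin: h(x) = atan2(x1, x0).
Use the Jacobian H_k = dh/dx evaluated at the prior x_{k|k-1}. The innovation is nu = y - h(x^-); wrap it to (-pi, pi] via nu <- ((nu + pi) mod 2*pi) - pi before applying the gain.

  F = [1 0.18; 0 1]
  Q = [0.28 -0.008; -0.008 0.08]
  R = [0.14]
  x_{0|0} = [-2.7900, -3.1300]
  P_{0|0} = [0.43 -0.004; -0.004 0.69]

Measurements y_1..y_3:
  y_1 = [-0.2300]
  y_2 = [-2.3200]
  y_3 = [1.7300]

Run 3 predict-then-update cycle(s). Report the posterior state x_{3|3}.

x_post = [-5.6499, -3.8867]

step 1: x^-=[-3.3534, -3.1300]  P^-=[0.7309 0.1122; 0.1122 0.7700]  H_jac=[0.1487 -0.1594]  S=[0.1704]  K=[0.5331; -0.6222]  nu=[2.1606]  x^+=[-2.2016, -4.4743]  P^+=[0.6825 0.1687; 0.1687 0.7040]
step 2: x^-=[-3.0070, -4.4743]  P^-=[1.0460 0.2874; 0.2874 0.7840]  H_jac=[0.1540 -0.1035]  S=[0.1640]  K=[0.8005; -0.2248]  nu=[-0.1575]  x^+=[-3.1330, -4.4389]  P^+=[0.9409 0.3170; 0.3170 0.7757]
step 3: x^-=[-3.9320, -4.4389]  P^-=[1.3602 0.4486; 0.4486 0.8557]  H_jac=[0.1262 -0.1118]  S=[0.1597]  K=[0.7610; -0.2446]  nu=[-2.2575]  x^+=[-5.6499, -3.8867]  P^+=[1.2677 0.4783; 0.4783 0.8462]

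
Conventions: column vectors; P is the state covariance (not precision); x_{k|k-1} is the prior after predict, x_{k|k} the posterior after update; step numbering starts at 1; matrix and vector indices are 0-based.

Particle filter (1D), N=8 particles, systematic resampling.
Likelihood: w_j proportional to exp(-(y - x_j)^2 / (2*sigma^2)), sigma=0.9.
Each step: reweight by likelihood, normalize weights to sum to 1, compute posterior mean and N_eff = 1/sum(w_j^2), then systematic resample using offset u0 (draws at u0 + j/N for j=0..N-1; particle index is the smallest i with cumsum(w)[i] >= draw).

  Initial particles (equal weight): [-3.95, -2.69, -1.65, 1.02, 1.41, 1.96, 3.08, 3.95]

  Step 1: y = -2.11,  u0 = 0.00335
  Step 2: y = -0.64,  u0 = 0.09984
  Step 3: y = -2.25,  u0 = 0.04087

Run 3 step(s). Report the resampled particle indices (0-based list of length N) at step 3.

resampled_idx = [0, 1, 2, 3, 4, 5, 6, 7]

step 1: w=[0.0681, 0.4473, 0.4831, 0.0013, 0.0003, 0.0000, 0.0000, 0.0000]  mean=-2.2674  Neff=2.2830  idx=[0, 1, 1, 1, 1, 2, 2, 2]
step 2: w=[0.0006, 0.0394, 0.0394, 0.0394, 0.0394, 0.2807, 0.2807, 0.2807]  mean=-1.8151  Neff=4.1238  idx=[3, 5, 5, 6, 6, 7, 7, 7]
step 3: w=[0.1367, 0.1233, 0.1233, 0.1233, 0.1233, 0.1233, 0.1233, 0.1233]  mean=-1.7921  Neff=7.9900  idx=[0, 1, 2, 3, 4, 5, 6, 7]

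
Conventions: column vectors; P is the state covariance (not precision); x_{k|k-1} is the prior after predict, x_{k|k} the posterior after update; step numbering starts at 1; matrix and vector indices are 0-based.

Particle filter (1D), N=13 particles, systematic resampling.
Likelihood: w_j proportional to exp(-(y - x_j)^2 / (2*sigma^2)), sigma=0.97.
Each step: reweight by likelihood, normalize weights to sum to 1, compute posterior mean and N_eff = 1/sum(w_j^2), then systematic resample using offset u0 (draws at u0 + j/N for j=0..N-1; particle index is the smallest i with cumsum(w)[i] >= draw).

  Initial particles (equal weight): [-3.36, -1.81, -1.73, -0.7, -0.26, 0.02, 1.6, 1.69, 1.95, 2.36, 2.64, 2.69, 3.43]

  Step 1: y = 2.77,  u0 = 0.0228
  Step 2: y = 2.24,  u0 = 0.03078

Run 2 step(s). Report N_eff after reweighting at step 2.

N_eff = 12.4978

step 1: w=[0.0000, 0.0000, 0.0000, 0.0003, 0.0014, 0.0033, 0.0888, 0.0988, 0.1285, 0.1680, 0.1821, 0.1831, 0.1457]  mean=2.4286  Neff=6.6532  idx=[6, 7, 7, 8, 9, 9, 9, 10, 10, 11, 11, 12, 12]
step 2: w=[0.0730, 0.0773, 0.0773, 0.0868, 0.0901, 0.0901, 0.0901, 0.0834, 0.0834, 0.0815, 0.0815, 0.0428, 0.0428]  mean=2.3574  Neff=12.4978  idx=[0, 1, 2, 3, 4, 5, 5, 6, 7, 8, 9, 10, 11]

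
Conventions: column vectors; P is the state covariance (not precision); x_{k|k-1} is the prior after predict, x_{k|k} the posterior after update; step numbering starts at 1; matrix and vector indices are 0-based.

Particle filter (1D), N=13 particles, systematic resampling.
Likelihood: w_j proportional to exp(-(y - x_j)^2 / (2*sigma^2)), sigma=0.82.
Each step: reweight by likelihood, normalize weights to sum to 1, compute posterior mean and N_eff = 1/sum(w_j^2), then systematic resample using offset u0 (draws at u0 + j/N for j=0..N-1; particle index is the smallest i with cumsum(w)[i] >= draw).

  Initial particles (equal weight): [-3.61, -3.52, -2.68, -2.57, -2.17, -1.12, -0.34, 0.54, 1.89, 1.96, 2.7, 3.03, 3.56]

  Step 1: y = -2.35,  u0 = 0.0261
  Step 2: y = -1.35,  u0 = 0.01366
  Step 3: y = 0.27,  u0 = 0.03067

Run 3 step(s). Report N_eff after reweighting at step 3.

step 1: w=[0.0786, 0.0925, 0.2360, 0.2469, 0.2498, 0.0831, 0.0127, 0.0005, 0.0000, 0.0000, 0.0000, 0.0000, 0.0000]  mean=-2.5153  Neff=4.9794  idx=[0, 1, 2, 2, 2, 3, 3, 3, 3, 4, 4, 4, 5]
step 2: w=[0.0045, 0.0061, 0.0541, 0.0541, 0.0541, 0.0666, 0.0666, 0.0666, 0.0666, 0.1223, 0.1223, 0.1223, 0.1938]  mean=-2.1706  Neff=9.1749  idx=[2, 3, 4, 6, 7, 8, 9, 9, 10, 11, 11, 12, 12]
step 3: w=[0.0028, 0.0028, 0.0028, 0.0045, 0.0045, 0.0045, 0.0218, 0.0218, 0.0218, 0.0218, 0.0218, 0.4344, 0.4344]  mean=-1.2676  Neff=2.6329  idx=[6, 9, 11, 11, 11, 11, 11, 12, 12, 12, 12, 12, 12]

N_eff = 2.6329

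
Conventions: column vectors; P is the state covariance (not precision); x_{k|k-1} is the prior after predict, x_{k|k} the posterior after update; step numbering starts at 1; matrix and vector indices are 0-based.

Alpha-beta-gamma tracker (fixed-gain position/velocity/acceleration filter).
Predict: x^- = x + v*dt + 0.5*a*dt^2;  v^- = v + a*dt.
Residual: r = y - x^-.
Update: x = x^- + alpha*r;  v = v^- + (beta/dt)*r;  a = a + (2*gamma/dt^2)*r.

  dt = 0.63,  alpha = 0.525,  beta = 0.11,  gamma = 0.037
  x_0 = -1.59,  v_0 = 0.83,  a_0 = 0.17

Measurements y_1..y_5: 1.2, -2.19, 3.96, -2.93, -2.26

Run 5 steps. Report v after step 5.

step 1: x_pred=-1.0334  r=2.2334  x^+=0.1392  v^+=1.3271  a^+=0.5864
step 2: x_pred=1.0916  r=-3.2816  x^+=-0.6313  v^+=1.1235  a^+=-0.0254
step 3: x_pred=0.0715  r=3.8885  x^+=2.1130  v^+=1.7864  a^+=0.6996
step 4: x_pred=3.3772  r=-6.3072  x^+=0.0659  v^+=1.1259  a^+=-0.4764
step 5: x_pred=0.6807  r=-2.9407  x^+=-0.8632  v^+=0.3123  a^+=-1.0247

v_post = 0.3123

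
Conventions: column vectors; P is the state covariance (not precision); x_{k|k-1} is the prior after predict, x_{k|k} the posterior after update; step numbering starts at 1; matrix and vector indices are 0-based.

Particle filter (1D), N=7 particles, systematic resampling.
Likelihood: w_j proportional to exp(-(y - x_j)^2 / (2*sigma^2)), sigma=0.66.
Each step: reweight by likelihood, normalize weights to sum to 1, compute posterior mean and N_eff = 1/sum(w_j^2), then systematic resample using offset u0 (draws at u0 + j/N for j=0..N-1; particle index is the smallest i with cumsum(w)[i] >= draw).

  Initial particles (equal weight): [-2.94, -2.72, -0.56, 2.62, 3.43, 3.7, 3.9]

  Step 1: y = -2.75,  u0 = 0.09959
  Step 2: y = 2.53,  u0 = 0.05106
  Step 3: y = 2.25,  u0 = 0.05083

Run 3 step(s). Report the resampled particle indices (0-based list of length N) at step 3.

step 1: w=[0.4889, 0.5090, 0.0021, 0.0000, 0.0000, 0.0000, 0.0000]  mean=-2.8231  Neff=2.0075  idx=[0, 0, 0, 1, 1, 1, 1]
step 2: w=[0.0159, 0.0159, 0.0159, 0.2381, 0.2381, 0.2381, 0.2381]  mean=-2.7305  Neff=4.3957  idx=[3, 3, 4, 4, 5, 6, 6]
step 3: w=[0.1429, 0.1429, 0.1429, 0.1429, 0.1429, 0.1429, 0.1429]  mean=-2.7200  Neff=7.0000  idx=[0, 1, 2, 3, 4, 5, 6]

resampled_idx = [0, 1, 2, 3, 4, 5, 6]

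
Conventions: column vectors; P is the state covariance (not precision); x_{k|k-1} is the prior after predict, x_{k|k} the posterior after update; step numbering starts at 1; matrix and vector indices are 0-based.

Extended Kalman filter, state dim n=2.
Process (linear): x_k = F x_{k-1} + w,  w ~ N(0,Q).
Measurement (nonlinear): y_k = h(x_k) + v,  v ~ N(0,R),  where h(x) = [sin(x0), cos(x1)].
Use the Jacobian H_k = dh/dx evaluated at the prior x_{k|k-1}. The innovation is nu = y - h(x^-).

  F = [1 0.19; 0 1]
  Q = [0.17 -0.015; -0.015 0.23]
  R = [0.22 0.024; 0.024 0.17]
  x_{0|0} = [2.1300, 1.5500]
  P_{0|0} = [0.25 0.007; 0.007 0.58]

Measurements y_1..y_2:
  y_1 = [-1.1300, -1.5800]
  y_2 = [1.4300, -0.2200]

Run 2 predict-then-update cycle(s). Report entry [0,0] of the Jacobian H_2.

step 1: x^-=[2.4245, 1.5500]  P^-=[0.4436 0.1022; 0.1022 0.8100]  H_jac=[-0.7537 0.0000; 0.0000 -0.9998]  S=[0.4720 0.1010; 0.1010 0.9796]  K=[-0.7015 -0.0320; 0.0140 -0.8281]  nu=[-1.7872, -1.6008]  x^+=[3.7294, 2.8505]  P^+=[0.2058 0.0223; 0.0223 0.1405]
step 2: x^-=[4.2710, 2.8505]  P^-=[0.3893 0.0340; 0.0340 0.3705]  H_jac=[-0.4272 0.0000; 0.0000 -0.2870]  S=[0.2910 0.0282; 0.0282 0.2005]  K=[-0.5745 0.0321; 0.0015 -0.5304]  nu=[2.3342, 0.7379]  x^+=[2.9537, 2.4626]  P^+=[0.2941 0.0290; 0.0290 0.3141]

H_jac[0,0] = -0.4272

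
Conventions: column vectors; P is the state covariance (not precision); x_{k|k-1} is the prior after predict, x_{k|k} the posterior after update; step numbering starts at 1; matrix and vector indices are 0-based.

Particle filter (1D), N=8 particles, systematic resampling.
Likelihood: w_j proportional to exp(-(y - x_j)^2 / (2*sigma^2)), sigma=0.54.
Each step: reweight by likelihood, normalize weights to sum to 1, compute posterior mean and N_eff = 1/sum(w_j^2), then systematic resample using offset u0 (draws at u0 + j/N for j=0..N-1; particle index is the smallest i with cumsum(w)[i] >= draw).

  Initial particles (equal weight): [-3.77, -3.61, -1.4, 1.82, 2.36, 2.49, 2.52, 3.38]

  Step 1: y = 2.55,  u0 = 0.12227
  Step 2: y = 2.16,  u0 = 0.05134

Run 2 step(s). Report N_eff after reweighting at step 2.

step 1: w=[0.0000, 0.0000, 0.0000, 0.1102, 0.2582, 0.2730, 0.2743, 0.0843]  mean=2.4659  Neff=4.2428  idx=[4, 4, 5, 5, 5, 6, 6, 7]
step 2: w=[0.1547, 0.1547, 0.1375, 0.1375, 0.1375, 0.1327, 0.1327, 0.0129]  mean=2.4692  Neff=7.1474  idx=[0, 1, 1, 2, 3, 4, 5, 6]

N_eff = 7.1474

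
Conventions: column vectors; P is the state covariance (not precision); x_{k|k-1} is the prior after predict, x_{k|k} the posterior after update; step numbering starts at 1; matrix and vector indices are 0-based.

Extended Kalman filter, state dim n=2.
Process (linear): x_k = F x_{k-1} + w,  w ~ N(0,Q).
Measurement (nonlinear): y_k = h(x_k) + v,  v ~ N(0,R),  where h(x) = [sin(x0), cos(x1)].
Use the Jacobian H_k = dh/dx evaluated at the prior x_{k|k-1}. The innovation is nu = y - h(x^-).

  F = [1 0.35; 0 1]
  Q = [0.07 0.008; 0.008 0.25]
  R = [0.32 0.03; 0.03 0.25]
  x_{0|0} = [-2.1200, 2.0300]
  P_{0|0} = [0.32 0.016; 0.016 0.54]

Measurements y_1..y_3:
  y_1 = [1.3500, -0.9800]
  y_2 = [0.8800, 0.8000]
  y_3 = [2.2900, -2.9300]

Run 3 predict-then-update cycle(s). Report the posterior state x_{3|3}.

x_post = [2.0423, 3.8503]

step 1: x^-=[-1.4095, 2.0300]  P^-=[0.4673 0.2130; 0.2130 0.7900]  H_jac=[0.1606 0.0000; 0.0000 -0.8964]  S=[0.3321 -0.0007; -0.0007 0.8848]  K=[0.2256 -0.2156; 0.1014 -0.8003]  nu=[2.3370, -0.5368]  x^+=[-0.7665, 2.6966]  P^+=[0.4092 0.0526; 0.0526 0.2198]
step 2: x^-=[0.1773, 2.6966]  P^-=[0.5430 0.1375; 0.1375 0.4698]  H_jac=[0.9843 0.0000; 0.0000 -0.4305]  S=[0.8461 -0.0283; -0.0283 0.3371]  K=[0.6276 -0.1230; 0.1403 -0.5882]  nu=[0.7036, 1.7026]  x^+=[0.4095, 1.7938]  P^+=[0.2003 0.0277; 0.0277 0.3318]
step 3: x^-=[1.0373, 1.7938]  P^-=[0.3303 0.1518; 0.1518 0.5818]  H_jac=[0.5085 0.0000; 0.0000 -0.9752]  S=[0.4054 -0.0453; -0.0453 0.8034]  K=[0.3962 -0.1620; 0.1122 -0.7000]  nu=[1.4290, -2.7088]  x^+=[2.0423, 3.8503]  P^+=[0.2398 0.0293; 0.0293 0.1760]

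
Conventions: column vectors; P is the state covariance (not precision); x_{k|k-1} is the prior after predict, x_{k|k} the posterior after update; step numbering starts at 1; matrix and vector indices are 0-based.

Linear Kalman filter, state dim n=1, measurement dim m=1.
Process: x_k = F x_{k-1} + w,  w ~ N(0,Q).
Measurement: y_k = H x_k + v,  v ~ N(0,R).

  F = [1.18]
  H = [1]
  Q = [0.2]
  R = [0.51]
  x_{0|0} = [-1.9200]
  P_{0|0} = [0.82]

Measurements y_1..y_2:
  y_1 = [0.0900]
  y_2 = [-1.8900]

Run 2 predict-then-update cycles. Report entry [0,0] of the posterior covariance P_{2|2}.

P_post[0,0] = 0.2976

step 1: x^-=[-2.2656]  P^-=[1.3418]  S=[1.8518]  K=[0.7246]  nu=[2.3556]  x^+=[-0.5588]  P^+=[0.3695]
step 2: x^-=[-0.6593]  P^-=[0.7145]  S=[1.2245]  K=[0.5835]  nu=[-1.2307]  x^+=[-1.3775]  P^+=[0.2976]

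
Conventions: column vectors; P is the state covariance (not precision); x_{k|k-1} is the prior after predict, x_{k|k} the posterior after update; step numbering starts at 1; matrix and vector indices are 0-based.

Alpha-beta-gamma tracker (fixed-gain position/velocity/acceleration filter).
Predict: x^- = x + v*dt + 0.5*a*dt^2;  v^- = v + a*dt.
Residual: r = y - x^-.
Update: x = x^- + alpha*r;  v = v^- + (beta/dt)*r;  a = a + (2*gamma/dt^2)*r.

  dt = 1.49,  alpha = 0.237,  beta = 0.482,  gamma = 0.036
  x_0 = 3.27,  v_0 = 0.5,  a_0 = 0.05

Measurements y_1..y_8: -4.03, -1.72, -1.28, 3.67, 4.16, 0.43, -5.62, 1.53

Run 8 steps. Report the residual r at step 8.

resid = -1.3028

step 1: x_pred=4.0705  r=-8.1005  x^+=2.1507  v^+=-2.0459  a^+=-0.2127
step 2: x_pred=-1.1339  r=-0.5861  x^+=-1.2728  v^+=-2.5525  a^+=-0.2317
step 3: x_pred=-5.3332  r=4.0532  x^+=-4.3726  v^+=-1.5866  a^+=-0.1003
step 4: x_pred=-6.8479  r=10.5179  x^+=-4.3551  v^+=1.6665  a^+=0.2408
step 5: x_pred=-1.6048  r=5.7648  x^+=-0.2385  v^+=3.8901  a^+=0.4278
step 6: x_pred=6.0327  r=-5.6027  x^+=4.7048  v^+=2.7152  a^+=0.2461
step 7: x_pred=9.0236  r=-14.6436  x^+=5.5531  v^+=-1.6552  a^+=-0.2288
step 8: x_pred=2.8328  r=-1.3028  x^+=2.5240  v^+=-2.4176  a^+=-0.2711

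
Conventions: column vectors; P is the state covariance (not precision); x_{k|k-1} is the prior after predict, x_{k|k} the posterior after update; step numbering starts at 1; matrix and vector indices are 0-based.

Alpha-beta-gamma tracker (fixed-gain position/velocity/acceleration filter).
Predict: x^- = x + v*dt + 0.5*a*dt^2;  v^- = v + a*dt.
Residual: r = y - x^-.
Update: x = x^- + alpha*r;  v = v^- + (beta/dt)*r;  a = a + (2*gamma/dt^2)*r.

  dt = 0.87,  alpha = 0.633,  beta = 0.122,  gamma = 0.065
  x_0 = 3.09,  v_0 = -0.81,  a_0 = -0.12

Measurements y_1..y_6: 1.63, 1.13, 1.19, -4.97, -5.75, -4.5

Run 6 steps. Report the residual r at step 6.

step 1: x_pred=2.3399  r=-0.7099  x^+=1.8905  v^+=-1.0139  a^+=-0.2419
step 2: x_pred=0.9168  r=0.2132  x^+=1.0518  v^+=-1.1945  a^+=-0.2053
step 3: x_pred=-0.0652  r=1.2552  x^+=0.7294  v^+=-1.1971  a^+=0.0103
step 4: x_pred=-0.3083  r=-4.6617  x^+=-3.2591  v^+=-1.8419  a^+=-0.7904
step 5: x_pred=-5.1607  r=-0.5893  x^+=-5.5337  v^+=-2.6122  a^+=-0.8916
step 6: x_pred=-8.1438  r=3.6438  x^+=-5.8373  v^+=-2.8769  a^+=-0.2658

resid = 3.6438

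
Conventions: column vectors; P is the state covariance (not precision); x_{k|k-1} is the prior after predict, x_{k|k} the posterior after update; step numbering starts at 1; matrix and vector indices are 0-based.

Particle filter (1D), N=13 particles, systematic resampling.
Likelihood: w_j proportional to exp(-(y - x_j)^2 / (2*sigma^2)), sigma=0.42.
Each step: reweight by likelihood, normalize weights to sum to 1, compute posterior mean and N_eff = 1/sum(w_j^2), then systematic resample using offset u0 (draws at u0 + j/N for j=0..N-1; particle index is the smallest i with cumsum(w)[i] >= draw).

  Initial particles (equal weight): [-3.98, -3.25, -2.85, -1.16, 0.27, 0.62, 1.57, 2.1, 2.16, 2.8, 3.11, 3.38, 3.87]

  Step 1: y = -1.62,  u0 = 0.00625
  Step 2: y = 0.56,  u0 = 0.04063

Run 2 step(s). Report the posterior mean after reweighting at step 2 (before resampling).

step 1: w=[0.0000, 0.0010, 0.0244, 0.9746, 0.0001, 0.0000, 0.0000, 0.0000, 0.0000, 0.0000, 0.0000, 0.0000, 0.0000]  mean=-1.2031  Neff=1.0521  idx=[2, 3, 3, 3, 3, 3, 3, 3, 3, 3, 3, 3, 3]
step 2: w=[0.0000, 0.0833, 0.0833, 0.0833, 0.0833, 0.0833, 0.0833, 0.0833, 0.0833, 0.0833, 0.0833, 0.0833, 0.0833]  mean=-1.1600  Neff=12.0000  idx=[1, 2, 3, 4, 5, 6, 7, 7, 8, 9, 10, 11, 12]

post_mean = -1.1600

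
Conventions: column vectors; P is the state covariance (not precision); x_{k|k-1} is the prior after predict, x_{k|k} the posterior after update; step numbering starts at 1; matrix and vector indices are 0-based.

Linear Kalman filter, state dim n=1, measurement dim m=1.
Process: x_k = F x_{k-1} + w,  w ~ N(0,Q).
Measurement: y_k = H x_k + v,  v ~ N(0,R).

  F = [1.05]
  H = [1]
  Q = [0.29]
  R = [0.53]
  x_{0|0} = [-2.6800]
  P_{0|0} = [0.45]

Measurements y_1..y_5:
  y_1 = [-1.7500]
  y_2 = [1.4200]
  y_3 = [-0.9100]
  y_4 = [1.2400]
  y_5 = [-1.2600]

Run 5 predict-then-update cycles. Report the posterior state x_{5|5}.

x_post = [-0.4933]

step 1: x^-=[-2.8140]  P^-=[0.7861]  S=[1.3161]  K=[0.5973]  nu=[1.0640]  x^+=[-2.1785]  P^+=[0.3166]
step 2: x^-=[-2.2874]  P^-=[0.6390]  S=[1.1690]  K=[0.5466]  nu=[3.7074]  x^+=[-0.2608]  P^+=[0.2897]
step 3: x^-=[-0.2739]  P^-=[0.6094]  S=[1.1394]  K=[0.5348]  nu=[-0.6361]  x^+=[-0.6141]  P^+=[0.2835]
step 4: x^-=[-0.6448]  P^-=[0.6025]  S=[1.1325]  K=[0.5320]  nu=[1.8848]  x^+=[0.3579]  P^+=[0.2820]
step 5: x^-=[0.3758]  P^-=[0.6009]  S=[1.1309]  K=[0.5313]  nu=[-1.6358]  x^+=[-0.4933]  P^+=[0.2816]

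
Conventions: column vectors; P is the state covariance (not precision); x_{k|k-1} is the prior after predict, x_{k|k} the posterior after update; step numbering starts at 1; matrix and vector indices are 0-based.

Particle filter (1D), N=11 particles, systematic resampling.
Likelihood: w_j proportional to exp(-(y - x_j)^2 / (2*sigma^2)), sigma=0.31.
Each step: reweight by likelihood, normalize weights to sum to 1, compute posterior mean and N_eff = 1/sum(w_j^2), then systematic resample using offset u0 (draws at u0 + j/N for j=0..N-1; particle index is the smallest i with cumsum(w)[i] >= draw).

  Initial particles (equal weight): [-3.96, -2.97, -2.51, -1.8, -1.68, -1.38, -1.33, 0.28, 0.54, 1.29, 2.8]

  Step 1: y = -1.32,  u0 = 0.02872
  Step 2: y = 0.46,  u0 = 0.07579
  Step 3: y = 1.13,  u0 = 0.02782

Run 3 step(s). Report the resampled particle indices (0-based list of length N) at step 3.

resampled_idx = [0, 3, 4, 4, 5, 6, 7, 8, 8, 9, 10]

step 1: w=[0.0000, 0.0000, 0.0002, 0.1080, 0.1824, 0.3514, 0.3579, 0.0000, 0.0000, 0.0000, 0.0000]  mean=-1.4624  Neff=3.3721  idx=[3, 4, 4, 5, 5, 5, 5, 6, 6, 6, 6]
step 2: w=[0.0000, 0.0001, 0.0001, 0.0700, 0.0700, 0.0700, 0.0700, 0.1799, 0.1799, 0.1799, 0.1799]  mean=-1.3441  Neff=6.7066  idx=[4, 5, 6, 7, 7, 8, 8, 9, 9, 10, 10]
step 3: w=[0.0311, 0.0311, 0.0311, 0.1133, 0.1133, 0.1133, 0.1133, 0.1133, 0.1133, 0.1133, 0.1133]  mean=-1.3347  Neff=9.4642  idx=[0, 3, 4, 4, 5, 6, 7, 8, 8, 9, 10]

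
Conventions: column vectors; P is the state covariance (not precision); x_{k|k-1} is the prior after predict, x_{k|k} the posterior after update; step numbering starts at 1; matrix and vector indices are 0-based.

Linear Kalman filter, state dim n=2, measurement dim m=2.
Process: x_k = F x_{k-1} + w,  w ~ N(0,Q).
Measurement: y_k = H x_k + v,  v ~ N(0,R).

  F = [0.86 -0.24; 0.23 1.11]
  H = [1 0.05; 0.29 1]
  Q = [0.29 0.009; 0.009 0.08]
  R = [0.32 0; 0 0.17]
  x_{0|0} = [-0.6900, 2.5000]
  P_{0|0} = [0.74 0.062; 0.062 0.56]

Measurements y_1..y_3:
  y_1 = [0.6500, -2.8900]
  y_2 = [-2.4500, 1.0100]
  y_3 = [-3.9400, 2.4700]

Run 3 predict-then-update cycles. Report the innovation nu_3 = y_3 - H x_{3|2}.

step 1: x^-=[-1.1934, 2.6163]  P^-=[0.8440 0.0620; 0.0620 0.8408]  S=[1.1723 0.3496; 0.3496 1.1177]  K=[0.7067 0.0533; -0.1549 0.8168]  nu=[1.7126, -5.1602]  x^+=[-0.2584, -1.8637]  P^+=[0.2290 -0.0573; -0.0573 0.1555]
step 2: x^-=[0.2251, -2.1282]  P^-=[0.4920 -0.0387; -0.0387 0.2544]  S=[0.8088 0.1161; 0.1161 0.4433]  K=[0.5946 0.0788; -0.1152 0.5787]  nu=[-2.5687, 3.0729]  x^+=[-1.0603, -0.0539]  P^+=[0.1924 -0.0424; -0.0424 0.1107]
step 3: x^-=[-0.8989, -0.3037]  P^-=[0.4562 -0.0206; -0.0206 0.2049]  S=[0.7746 0.1217; 0.1217 0.4013]  K=[0.5710 0.1053; -0.0957 0.5247]  nu=[-3.0259, 3.0344]  x^+=[-2.3074, 1.5782]  P^+=[0.1845 -0.0356; -0.0356 0.0995]

innov = [-3.0259, 3.0344]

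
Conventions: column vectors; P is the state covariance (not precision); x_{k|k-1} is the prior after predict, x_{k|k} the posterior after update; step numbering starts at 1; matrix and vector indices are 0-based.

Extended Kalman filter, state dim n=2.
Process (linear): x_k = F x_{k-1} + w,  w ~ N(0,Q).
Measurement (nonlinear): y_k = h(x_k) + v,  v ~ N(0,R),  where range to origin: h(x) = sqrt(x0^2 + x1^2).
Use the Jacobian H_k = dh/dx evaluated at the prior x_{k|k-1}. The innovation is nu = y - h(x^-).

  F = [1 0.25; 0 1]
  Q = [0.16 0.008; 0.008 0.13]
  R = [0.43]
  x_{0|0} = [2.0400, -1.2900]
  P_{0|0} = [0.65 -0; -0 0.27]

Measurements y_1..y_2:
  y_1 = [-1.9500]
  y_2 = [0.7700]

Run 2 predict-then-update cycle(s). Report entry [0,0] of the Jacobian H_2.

step 1: x^-=[1.7175, -1.2900]  P^-=[0.8269 0.0755; 0.0755 0.4000]  H_jac=[0.7996 -0.6006]  S=[1.0304]  K=[0.5976; -0.1745]  nu=[-4.0980]  x^+=[-0.7316, -0.5747]  P^+=[0.4588 0.1830; 0.1830 0.3686]
step 2: x^-=[-0.8753, -0.5747]  P^-=[0.7334 0.2831; 0.2831 0.4986]  H_jac=[-0.8359 -0.5488]  S=[1.3525]  K=[-0.5682; -0.3773]  nu=[-0.2771]  x^+=[-0.7179, -0.4701]  P^+=[0.2968 -0.0068; -0.0068 0.3060]

H_jac[0,0] = -0.8359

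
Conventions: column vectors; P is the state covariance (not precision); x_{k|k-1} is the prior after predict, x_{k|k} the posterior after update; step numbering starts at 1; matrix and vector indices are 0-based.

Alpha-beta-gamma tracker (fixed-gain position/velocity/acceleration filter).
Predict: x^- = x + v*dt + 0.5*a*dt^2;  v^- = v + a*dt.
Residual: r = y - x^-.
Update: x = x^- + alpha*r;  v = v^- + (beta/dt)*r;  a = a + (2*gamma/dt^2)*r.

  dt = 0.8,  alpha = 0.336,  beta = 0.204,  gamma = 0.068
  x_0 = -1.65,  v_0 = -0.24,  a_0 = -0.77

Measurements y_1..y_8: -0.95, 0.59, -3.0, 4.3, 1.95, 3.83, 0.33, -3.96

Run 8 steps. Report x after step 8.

x_post = 3.3866

step 1: x_pred=-2.0884  r=1.1384  x^+=-1.7059  v^+=-0.5657  a^+=-0.5281
step 2: x_pred=-2.3275  r=2.9175  x^+=-1.3472  v^+=-0.2442  a^+=0.0919
step 3: x_pred=-1.5132  r=-1.4868  x^+=-2.0127  v^+=-0.5499  a^+=-0.2241
step 4: x_pred=-2.5244  r=6.8244  x^+=-0.2314  v^+=1.0111  a^+=1.2261
step 5: x_pred=0.9698  r=0.9802  x^+=1.2992  v^+=2.2419  a^+=1.4344
step 6: x_pred=3.5517  r=0.2783  x^+=3.6452  v^+=3.4604  a^+=1.4935
step 7: x_pred=6.8914  r=-6.5614  x^+=4.6868  v^+=2.9820  a^+=0.0992
step 8: x_pred=7.1041  r=-11.0641  x^+=3.3866  v^+=0.2400  a^+=-2.2519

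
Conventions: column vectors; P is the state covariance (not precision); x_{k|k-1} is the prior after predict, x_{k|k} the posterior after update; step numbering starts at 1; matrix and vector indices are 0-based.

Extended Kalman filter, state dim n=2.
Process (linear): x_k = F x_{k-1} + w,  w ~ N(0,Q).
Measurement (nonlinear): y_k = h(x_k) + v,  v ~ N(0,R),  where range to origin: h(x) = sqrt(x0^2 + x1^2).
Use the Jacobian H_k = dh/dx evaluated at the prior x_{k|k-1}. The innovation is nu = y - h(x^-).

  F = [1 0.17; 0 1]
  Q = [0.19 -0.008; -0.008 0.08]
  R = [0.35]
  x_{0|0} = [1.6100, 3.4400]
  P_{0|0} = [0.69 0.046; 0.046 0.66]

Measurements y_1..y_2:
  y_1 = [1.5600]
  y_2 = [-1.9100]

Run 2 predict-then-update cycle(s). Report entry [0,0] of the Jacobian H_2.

step 1: x^-=[2.1948, 3.4400]  P^-=[0.9147 0.1502; 0.1502 0.7400]  H_jac=[0.5379 0.8430]  S=[1.2768]  K=[0.4845; 0.5519]  nu=[-2.5205]  x^+=[0.9735, 2.0489]  P^+=[0.6150 -0.1912; -0.1912 0.3511]
step 2: x^-=[1.3219, 2.0489]  P^-=[0.7501 -0.1395; -0.1395 0.4311]  H_jac=[0.5421 0.8403]  S=[0.7478]  K=[0.3870; 0.3833]  nu=[-4.3483]  x^+=[-0.3611, 0.3821]  P^+=[0.6381 -0.2505; -0.2505 0.3212]

H_jac[0,0] = 0.5421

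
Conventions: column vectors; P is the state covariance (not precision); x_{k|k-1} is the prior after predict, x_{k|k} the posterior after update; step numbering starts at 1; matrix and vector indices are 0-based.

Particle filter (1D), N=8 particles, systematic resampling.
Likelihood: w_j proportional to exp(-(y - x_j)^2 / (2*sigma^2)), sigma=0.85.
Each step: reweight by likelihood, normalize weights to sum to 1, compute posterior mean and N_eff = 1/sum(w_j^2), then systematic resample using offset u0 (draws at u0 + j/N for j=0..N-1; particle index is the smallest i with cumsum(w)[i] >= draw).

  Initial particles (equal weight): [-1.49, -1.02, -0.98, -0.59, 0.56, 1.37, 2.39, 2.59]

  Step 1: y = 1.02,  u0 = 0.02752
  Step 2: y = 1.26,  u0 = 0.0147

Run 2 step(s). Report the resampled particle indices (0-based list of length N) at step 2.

resampled_idx = [1, 2, 3, 3, 4, 5, 6, 6]

step 1: w=[0.0050, 0.0221, 0.0248, 0.0656, 0.3407, 0.3624, 0.1076, 0.0716]  mean=1.0371  Neff=3.7091  idx=[2, 4, 4, 4, 5, 5, 5, 6]
step 2: w=[0.0056, 0.1282, 0.1282, 0.1282, 0.1785, 0.1785, 0.1785, 0.0744]  mean=1.1212  Neff=6.6476  idx=[1, 2, 3, 3, 4, 5, 6, 6]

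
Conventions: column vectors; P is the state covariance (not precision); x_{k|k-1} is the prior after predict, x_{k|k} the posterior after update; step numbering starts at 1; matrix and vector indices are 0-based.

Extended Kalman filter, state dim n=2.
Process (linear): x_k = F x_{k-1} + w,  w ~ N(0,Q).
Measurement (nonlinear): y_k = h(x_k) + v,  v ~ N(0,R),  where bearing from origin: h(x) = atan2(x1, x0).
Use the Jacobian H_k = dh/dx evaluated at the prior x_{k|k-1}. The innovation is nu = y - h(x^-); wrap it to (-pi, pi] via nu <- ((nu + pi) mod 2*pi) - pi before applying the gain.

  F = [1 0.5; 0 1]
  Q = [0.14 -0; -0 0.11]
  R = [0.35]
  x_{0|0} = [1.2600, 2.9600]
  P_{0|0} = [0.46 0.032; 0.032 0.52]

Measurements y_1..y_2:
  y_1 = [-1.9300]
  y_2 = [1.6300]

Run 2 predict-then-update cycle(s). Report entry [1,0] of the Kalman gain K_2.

K[1,0] = 0.1785

step 1: x^-=[2.7400, 2.9600]  P^-=[0.7620 0.2920; 0.2920 0.6300]  H_jac=[-0.1819 0.1684]  S=[0.3752]  K=[-0.2384; 0.1412]  nu=[-2.7540]  x^+=[3.3966, 2.5712]  P^+=[0.7407 0.3046; 0.3046 0.6225]
step 2: x^-=[4.6822, 2.5712]  P^-=[1.3409 0.6159; 0.6159 0.7325]  H_jac=[-0.0901 0.1641]  S=[0.3624]  K=[-0.0545; 0.1785]  nu=[1.1278]  x^+=[4.6207, 2.7725]  P^+=[1.3399 0.6194; 0.6194 0.7210]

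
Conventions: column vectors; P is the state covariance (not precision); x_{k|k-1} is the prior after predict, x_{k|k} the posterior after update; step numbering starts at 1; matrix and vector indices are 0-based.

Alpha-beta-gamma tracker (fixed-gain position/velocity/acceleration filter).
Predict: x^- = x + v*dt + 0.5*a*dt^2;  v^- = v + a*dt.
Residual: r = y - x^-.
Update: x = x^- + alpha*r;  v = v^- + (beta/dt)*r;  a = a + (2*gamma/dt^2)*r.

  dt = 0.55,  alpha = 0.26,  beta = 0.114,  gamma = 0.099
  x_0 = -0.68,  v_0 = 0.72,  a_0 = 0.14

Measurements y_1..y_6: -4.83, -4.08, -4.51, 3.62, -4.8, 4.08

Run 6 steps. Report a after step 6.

step 1: x_pred=-0.2628  r=-4.5672  x^+=-1.4503  v^+=-0.1497  a^+=-2.8494
step 2: x_pred=-1.9636  r=-2.1164  x^+=-2.5138  v^+=-2.1555  a^+=-4.2347
step 3: x_pred=-4.3399  r=-0.1701  x^+=-4.3841  v^+=-4.5199  a^+=-4.3461
step 4: x_pred=-7.5274  r=11.1474  x^+=-4.6291  v^+=-4.5997  a^+=2.9504
step 5: x_pred=-6.7126  r=1.9126  x^+=-6.2153  v^+=-2.5805  a^+=4.2023
step 6: x_pred=-6.9990  r=11.0790  x^+=-4.1185  v^+=2.0271  a^+=11.4540

a_post = 11.4540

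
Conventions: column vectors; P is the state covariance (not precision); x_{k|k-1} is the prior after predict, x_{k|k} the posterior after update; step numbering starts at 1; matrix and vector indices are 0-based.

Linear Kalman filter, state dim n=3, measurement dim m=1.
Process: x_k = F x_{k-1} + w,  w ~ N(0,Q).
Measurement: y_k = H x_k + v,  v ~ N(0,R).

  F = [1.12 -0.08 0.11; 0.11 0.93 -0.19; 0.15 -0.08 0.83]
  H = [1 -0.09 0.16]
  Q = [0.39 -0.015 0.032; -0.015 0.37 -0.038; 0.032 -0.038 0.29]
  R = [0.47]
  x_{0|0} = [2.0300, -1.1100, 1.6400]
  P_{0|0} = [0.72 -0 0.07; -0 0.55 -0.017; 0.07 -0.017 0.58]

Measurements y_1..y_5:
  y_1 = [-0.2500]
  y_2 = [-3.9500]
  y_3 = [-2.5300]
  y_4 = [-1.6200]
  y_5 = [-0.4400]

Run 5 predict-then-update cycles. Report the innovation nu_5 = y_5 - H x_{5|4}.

step 1: x^-=[2.5428, -1.1206, 1.7545]  P^-=[1.3213 0.0046 0.2769; 0.0046 0.8784 -0.1675; 0.2769 -0.1675 0.7290]  S=[1.9096]  K=[0.7149; -0.0530; 0.2140]  nu=[-3.1744]  x^+=[0.2735, -0.9523, 1.0752]  P^+=[0.3453 0.0770 -0.0152; 0.0770 0.8731 -0.1458; -0.0152 -0.1458 0.6415]
step 2: x^-=[0.5008, -1.0598, 1.0096]  P^-=[0.8216 0.0146 0.1429; 0.0146 1.2204 -0.3041; 0.1429 -0.3041 0.7590]  S=[1.3728]  K=[0.6142; -0.1048; 0.2125]  nu=[-4.7077]  x^+=[-2.3906, -0.5664, 0.0091]  P^+=[0.3037 0.1030 -0.0362; 0.1030 1.2053 -0.2735; -0.0362 -0.2735 0.6970]
step 3: x^-=[-2.6312, -0.7915, -0.3057]  P^-=[0.7646 -0.0003 0.1302; -0.0003 1.5605 -0.4367; 0.1302 -0.4367 0.8096]  S=[1.3222]  K=[0.5940; -0.1593; 0.2261]  nu=[0.0789]  x^+=[-2.5843, -0.8041, -0.2879]  P^+=[0.2980 0.1248 -0.0474; 0.1248 1.5270 -0.3890; -0.0474 -0.3890 0.7419]
step 4: x^-=[-2.8618, -0.9773, -0.5623]  P^-=[0.7554 -0.0147 0.1313; -0.0147 1.8861 -0.5566; 0.1313 -0.5566 0.8545]  S=[1.3232]  K=[0.5877; -0.2067; 0.2404]  nu=[1.2438]  x^+=[-2.1308, -1.2344, -0.2633]  P^+=[0.2983 0.1460 -0.0557; 0.1460 1.8296 -0.4908; -0.0557 -0.4908 0.7780]
step 5: x^-=[-2.3167, -1.3324, -0.4394]  P^-=[0.7540 -0.0263 0.1343; -0.0263 2.1897 -0.6626; 0.1343 -0.6626 0.8922]  S=[1.3314]  K=[0.5843; -0.2474; 0.2528]  nu=[1.8271]  x^+=[-1.2492, -1.7844, 0.0226]  P^+=[0.2995 0.1662 -0.0624; 0.1662 2.1083 -0.5793; -0.0624 -0.5793 0.8071]

innov = [1.8271]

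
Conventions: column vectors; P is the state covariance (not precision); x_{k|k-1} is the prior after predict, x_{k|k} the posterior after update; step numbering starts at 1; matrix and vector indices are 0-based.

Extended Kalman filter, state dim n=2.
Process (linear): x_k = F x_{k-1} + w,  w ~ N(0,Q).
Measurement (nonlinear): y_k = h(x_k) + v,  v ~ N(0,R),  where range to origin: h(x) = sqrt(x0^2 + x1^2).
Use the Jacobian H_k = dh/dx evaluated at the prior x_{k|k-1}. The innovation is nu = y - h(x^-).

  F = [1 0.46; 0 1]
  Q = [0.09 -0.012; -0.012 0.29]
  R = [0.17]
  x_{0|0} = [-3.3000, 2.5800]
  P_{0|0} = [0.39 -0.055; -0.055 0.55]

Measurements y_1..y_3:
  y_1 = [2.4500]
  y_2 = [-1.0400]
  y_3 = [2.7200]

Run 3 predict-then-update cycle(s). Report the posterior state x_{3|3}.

step 1: x^-=[-2.1132, 2.5800]  P^-=[0.5458 0.1860; 0.1860 0.8400]  H_jac=[-0.6336 0.7736]  S=[0.7095]  K=[-0.2846; 0.7498]  nu=[-0.8850]  x^+=[-1.8613, 1.9165]  P^+=[0.4883 0.3374; 0.3374 0.4411]
step 2: x^-=[-0.9797, 1.9165]  P^-=[0.9821 0.5283; 0.5283 0.7311]  H_jac=[-0.4552 0.8904]  S=[0.5249]  K=[0.0446; 0.7821]  nu=[-3.1924]  x^+=[-1.1220, -0.5803]  P^+=[0.9810 0.5100; 0.5100 0.4101]
step 3: x^-=[-1.3890, -0.5803]  P^-=[1.6270 0.6867; 0.6867 0.7001]  H_jac=[-0.9227 -0.3855]  S=[2.1478]  K=[-0.8222; -0.4207]  nu=[1.2147]  x^+=[-2.3877, -1.0913]  P^+=[0.1750 -0.0562; -0.0562 0.3200]

x_post = [-2.3877, -1.0913]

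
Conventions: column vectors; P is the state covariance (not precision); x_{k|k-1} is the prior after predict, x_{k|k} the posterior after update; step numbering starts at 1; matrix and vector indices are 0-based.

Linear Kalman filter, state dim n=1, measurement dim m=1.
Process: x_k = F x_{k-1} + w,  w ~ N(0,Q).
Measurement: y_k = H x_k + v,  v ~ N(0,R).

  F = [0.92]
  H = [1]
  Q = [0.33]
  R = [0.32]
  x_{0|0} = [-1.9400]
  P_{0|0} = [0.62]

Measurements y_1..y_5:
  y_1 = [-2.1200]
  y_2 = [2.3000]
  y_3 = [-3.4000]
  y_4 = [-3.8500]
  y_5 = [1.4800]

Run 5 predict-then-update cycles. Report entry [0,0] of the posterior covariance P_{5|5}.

step 1: x^-=[-1.7848]  P^-=[0.8548]  S=[1.1748]  K=[0.7276]  nu=[-0.3352]  x^+=[-2.0287]  P^+=[0.2328]
step 2: x^-=[-1.8664]  P^-=[0.5271]  S=[0.8471]  K=[0.6222]  nu=[4.1664]  x^+=[0.7260]  P^+=[0.1991]
step 3: x^-=[0.6680]  P^-=[0.4985]  S=[0.8185]  K=[0.6091]  nu=[-4.0680]  x^+=[-1.8096]  P^+=[0.1949]
step 4: x^-=[-1.6649]  P^-=[0.4950]  S=[0.8150]  K=[0.6073]  nu=[-2.1851]  x^+=[-2.9920]  P^+=[0.1943]
step 5: x^-=[-2.7526]  P^-=[0.4945]  S=[0.8145]  K=[0.6071]  nu=[4.2326]  x^+=[-0.1829]  P^+=[0.1943]

P_post[0,0] = 0.1943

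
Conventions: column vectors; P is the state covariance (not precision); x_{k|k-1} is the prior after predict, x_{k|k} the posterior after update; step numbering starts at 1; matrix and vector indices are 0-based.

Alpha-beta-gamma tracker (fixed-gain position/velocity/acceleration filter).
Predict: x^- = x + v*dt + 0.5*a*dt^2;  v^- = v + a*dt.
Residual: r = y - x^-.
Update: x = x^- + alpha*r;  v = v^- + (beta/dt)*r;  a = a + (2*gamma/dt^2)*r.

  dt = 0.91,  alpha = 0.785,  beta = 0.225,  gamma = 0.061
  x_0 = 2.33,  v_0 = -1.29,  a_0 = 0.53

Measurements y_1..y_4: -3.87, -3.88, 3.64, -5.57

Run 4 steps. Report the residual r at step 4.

resid = -7.8372

step 1: x_pred=1.3755  r=-5.2455  x^+=-2.7422  v^+=-2.1047  a^+=-0.2428
step 2: x_pred=-4.7580  r=0.8780  x^+=-4.0688  v^+=-2.1085  a^+=-0.1135
step 3: x_pred=-6.0345  r=9.6745  x^+=1.5600  v^+=0.1803  a^+=1.3118
step 4: x_pred=2.2672  r=-7.8372  x^+=-3.8850  v^+=-0.5637  a^+=0.1572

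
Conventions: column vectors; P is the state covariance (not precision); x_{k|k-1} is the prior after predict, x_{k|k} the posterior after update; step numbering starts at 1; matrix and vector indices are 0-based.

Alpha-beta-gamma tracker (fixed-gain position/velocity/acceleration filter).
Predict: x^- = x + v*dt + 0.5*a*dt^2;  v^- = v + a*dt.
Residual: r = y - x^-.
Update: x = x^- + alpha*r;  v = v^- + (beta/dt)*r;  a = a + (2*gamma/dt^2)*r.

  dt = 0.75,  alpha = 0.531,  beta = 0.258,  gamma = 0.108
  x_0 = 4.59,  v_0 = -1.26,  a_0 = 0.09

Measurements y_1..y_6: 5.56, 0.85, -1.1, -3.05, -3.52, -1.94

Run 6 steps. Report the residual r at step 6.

step 1: x_pred=3.6703  r=1.8897  x^+=4.6737  v^+=-0.5424  a^+=0.8156
step 2: x_pred=4.4963  r=-3.6463  x^+=2.5601  v^+=-1.1850  a^+=-0.5845
step 3: x_pred=1.5069  r=-2.6069  x^+=0.1226  v^+=-2.5202  a^+=-1.5856
step 4: x_pred=-2.2135  r=-0.8365  x^+=-2.6577  v^+=-3.9972  a^+=-1.9068
step 5: x_pred=-6.1919  r=2.6719  x^+=-4.7731  v^+=-4.5082  a^+=-0.8808
step 6: x_pred=-8.4020  r=6.4620  x^+=-4.9707  v^+=-2.9459  a^+=1.6006

resid = 6.4620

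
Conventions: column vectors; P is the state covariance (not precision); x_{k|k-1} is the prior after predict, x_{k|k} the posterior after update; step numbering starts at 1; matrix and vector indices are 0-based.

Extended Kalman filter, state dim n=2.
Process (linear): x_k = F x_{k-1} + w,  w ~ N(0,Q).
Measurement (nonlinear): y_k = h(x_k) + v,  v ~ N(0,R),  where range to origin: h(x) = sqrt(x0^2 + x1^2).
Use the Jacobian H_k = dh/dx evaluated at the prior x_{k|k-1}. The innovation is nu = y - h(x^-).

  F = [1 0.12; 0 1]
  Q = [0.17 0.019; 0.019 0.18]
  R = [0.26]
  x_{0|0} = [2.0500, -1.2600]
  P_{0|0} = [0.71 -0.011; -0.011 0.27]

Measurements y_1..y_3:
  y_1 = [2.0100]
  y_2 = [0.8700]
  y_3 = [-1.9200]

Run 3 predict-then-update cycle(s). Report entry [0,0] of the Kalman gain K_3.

K[0,0] = 0.3091

step 1: x^-=[1.8988, -1.2600]  P^-=[0.8812 0.0404; 0.0404 0.4500]  H_jac=[0.8332 -0.5529]  S=[0.9722]  K=[0.7323; -0.2213]  nu=[-0.2688]  x^+=[1.7019, -1.2005]  P^+=[0.3599 0.1980; 0.1980 0.4024]
step 2: x^-=[1.5579, -1.2005]  P^-=[0.5832 0.2652; 0.2652 0.5824]  H_jac=[0.7921 -0.6104]  S=[0.5864]  K=[0.5116; -0.2479]  nu=[-1.0968]  x^+=[0.9967, -0.9286]  P^+=[0.4297 0.3396; 0.3396 0.5463]
step 3: x^-=[0.8853, -0.9286]  P^-=[0.6890 0.4242; 0.4242 0.7263]  H_jac=[0.6900 -0.7238]  S=[0.5449]  K=[0.3091; -0.4276]  nu=[-3.2030]  x^+=[-0.1049, 0.4411]  P^+=[0.6370 0.4962; 0.4962 0.6267]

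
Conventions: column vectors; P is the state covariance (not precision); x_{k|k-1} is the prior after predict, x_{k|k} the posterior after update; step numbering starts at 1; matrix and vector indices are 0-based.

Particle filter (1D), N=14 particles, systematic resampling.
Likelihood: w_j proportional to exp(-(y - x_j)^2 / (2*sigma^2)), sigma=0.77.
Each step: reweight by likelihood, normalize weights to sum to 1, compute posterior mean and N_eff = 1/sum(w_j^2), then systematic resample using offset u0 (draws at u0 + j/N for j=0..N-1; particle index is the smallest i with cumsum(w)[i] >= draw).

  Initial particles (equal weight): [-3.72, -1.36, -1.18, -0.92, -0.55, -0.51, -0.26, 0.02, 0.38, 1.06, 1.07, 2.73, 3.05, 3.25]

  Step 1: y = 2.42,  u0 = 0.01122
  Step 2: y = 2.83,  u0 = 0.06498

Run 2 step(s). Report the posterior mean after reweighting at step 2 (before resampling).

step 1: w=[0.0000, 0.0000, 0.0000, 0.0000, 0.0002, 0.0003, 0.0009, 0.0029, 0.0112, 0.0789, 0.0807, 0.3462, 0.2686, 0.2100]  mean=2.6207  Neff=4.0163  idx=[8, 9, 10, 11, 11, 11, 11, 11, 12, 12, 12, 13, 13, 13]
step 2: w=[0.0006, 0.0067, 0.0069, 0.0938, 0.0938, 0.0938, 0.0938, 0.0938, 0.0908, 0.0908, 0.0908, 0.0815, 0.0815, 0.0815]  mean=2.9201  Neff=11.2721  idx=[3, 4, 5, 5, 6, 7, 8, 8, 9, 10, 11, 12, 13, 13]

post_mean = 2.9201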